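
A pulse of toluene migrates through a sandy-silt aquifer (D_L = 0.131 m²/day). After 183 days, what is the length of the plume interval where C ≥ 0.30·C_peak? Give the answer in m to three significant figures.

21.5 m

The plume is Gaussian with σ = √(2Dt) = √(2 × 0.131 × 183) = 6.924 m.
C/C_peak = exp(−Δx²/(2σ²)) = 0.30 ⇒ Δx = σ·√(−2 ln 0.30) = 6.924 × 1.552 = 10.75 m.
Width = 2Δx = 21.5 m.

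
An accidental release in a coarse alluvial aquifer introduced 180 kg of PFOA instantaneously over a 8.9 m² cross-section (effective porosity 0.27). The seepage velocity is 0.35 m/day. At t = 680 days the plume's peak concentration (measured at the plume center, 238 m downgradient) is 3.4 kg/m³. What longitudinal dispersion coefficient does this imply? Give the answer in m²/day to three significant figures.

At the plume center C_max = M/(n_e·A·√(4πDt)), so D = M²/(4πt·(n_e·A·C_max)²).
n_e·A·C_max = 0.27 × 8.9 × 3.4 = 8.170 kg/m.
D = 180²/(4π × 680 × 8.170²) = 0.0568 m²/day.

0.0568 m²/day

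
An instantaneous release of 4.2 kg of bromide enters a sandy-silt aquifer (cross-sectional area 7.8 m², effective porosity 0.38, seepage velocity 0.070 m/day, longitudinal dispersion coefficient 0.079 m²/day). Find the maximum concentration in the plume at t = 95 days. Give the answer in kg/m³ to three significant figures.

The peak of an instantaneous 1D plume sits at x = vt; there the Gaussian factor is 1 and C_max = M/(n_e·A·√(4πDt)), where n_e·A is the pore area the mass is dissolved in.
√(4πDt) = √(4π × 0.079 × 95) = 9.711 m, so C_max = 4.2/(0.38 × 7.8 × 9.711) = 0.146 kg/m³.

0.146 kg/m³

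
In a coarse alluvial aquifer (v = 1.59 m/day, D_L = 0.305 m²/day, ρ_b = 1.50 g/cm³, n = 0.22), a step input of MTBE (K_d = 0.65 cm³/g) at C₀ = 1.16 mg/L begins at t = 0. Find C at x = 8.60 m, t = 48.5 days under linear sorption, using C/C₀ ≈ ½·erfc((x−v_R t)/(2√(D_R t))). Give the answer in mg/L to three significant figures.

1.15 mg/L

Retardation factor R = 1 + ρ_b·K_d/n = 1 + 1.50 × 0.65/0.22 = 5.432.
Sorption retards both mechanisms: v_R = v/R = 0.2927 m/day, D_R = D/R = 0.05615 m²/day.
v_R·t = 0.2927 × 48.5 = 14.19595 m; 2√(D_R t) = 3.300 m; argument = (8.60 − 14.19595)/3.300 = -1.696.
C = C₀ × ½·erfc(-1.696) = 1.16 × 0.9918 = 1.15 mg/L.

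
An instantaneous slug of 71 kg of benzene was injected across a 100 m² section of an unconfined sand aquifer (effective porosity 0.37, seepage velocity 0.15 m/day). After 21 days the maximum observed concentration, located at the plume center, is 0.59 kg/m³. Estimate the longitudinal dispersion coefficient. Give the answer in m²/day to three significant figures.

0.0401 m²/day

At the plume center C_max = M/(n_e·A·√(4πDt)), so D = M²/(4πt·(n_e·A·C_max)²).
n_e·A·C_max = 0.37 × 100 × 0.59 = 21.83 kg/m.
D = 71²/(4π × 21 × 21.83²) = 0.0401 m²/day.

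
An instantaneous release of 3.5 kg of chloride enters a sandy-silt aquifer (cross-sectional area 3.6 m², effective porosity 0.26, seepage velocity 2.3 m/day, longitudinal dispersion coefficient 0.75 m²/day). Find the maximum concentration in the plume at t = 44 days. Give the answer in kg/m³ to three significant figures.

The peak of an instantaneous 1D plume sits at x = vt; there the Gaussian factor is 1 and C_max = M/(n_e·A·√(4πDt)), where n_e·A is the pore area the mass is dissolved in.
√(4πDt) = √(4π × 0.75 × 44) = 20.36 m, so C_max = 3.5/(0.26 × 3.6 × 20.36) = 0.184 kg/m³.

0.184 kg/m³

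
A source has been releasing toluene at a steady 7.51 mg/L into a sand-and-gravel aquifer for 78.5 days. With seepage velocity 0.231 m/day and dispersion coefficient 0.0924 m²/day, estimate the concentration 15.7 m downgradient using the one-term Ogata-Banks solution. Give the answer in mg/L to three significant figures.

5.55 mg/L

For a continuous step input, C/C₀ ≈ ½·erfc((x−vt)/(2√(Dt))).
vt = 0.231 × 78.5 = 18.1335 m and 2√(Dt) = 2√(0.0924 × 78.5) = 5.386 m.
Argument (x−vt)/(2√(Dt)) = (15.7 − 18.1335)/5.386 = -0.4518; ½·erfc(-0.4518) = 0.7386.
C = 7.51 × 0.7386 = 5.55 mg/L.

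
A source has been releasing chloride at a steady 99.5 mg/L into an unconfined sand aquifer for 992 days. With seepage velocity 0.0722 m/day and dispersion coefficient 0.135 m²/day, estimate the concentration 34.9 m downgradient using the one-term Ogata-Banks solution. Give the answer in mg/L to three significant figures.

For a continuous step input, C/C₀ ≈ ½·erfc((x−vt)/(2√(Dt))).
vt = 0.0722 × 992 = 71.6224 m and 2√(Dt) = 2√(0.135 × 992) = 23.14 m.
Argument (x−vt)/(2√(Dt)) = (34.9 − 71.6224)/23.14 = -1.587; ½·erfc(-1.587) = 0.9876.
C = 99.5 × 0.9876 = 98.3 mg/L.

98.3 mg/L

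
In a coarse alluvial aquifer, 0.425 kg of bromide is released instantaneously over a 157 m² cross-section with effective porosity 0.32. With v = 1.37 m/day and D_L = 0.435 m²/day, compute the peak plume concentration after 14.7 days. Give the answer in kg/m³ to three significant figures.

0.000944 kg/m³

The peak of an instantaneous 1D plume sits at x = vt; there the Gaussian factor is 1 and C_max = M/(n_e·A·√(4πDt)), where n_e·A is the pore area the mass is dissolved in.
√(4πDt) = √(4π × 0.435 × 14.7) = 8.964 m, so C_max = 0.425/(0.32 × 157 × 8.964) = 0.000944 kg/m³.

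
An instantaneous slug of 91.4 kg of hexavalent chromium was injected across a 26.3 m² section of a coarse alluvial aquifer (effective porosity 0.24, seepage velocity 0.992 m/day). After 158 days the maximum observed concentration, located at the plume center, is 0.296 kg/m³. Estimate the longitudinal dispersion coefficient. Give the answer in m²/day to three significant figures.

At the plume center C_max = M/(n_e·A·√(4πDt)), so D = M²/(4πt·(n_e·A·C_max)²).
n_e·A·C_max = 0.24 × 26.3 × 0.296 = 1.868 kg/m.
D = 91.4²/(4π × 158 × 1.868²) = 1.21 m²/day.

1.21 m²/day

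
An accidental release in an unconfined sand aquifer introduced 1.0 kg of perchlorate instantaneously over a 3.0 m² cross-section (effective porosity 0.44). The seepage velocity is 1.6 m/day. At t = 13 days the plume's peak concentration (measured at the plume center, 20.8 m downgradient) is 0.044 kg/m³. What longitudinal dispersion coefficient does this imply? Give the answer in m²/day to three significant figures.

1.81 m²/day

At the plume center C_max = M/(n_e·A·√(4πDt)), so D = M²/(4πt·(n_e·A·C_max)²).
n_e·A·C_max = 0.44 × 3.0 × 0.044 = 0.05808 kg/m.
D = 1.0²/(4π × 13 × 0.05808²) = 1.81 m²/day.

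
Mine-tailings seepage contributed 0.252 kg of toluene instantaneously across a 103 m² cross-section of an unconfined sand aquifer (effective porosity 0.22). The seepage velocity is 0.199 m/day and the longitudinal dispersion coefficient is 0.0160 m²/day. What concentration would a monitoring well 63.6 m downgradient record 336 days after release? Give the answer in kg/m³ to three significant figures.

For an instantaneous plane source, C(x,t) = M/(n_e·A·√(4πDt)) · exp(−(x−vt)²/(4Dt)), with n_e·A the pore (flow) area.
Plume center vt = 0.199 × 336 = 66.864 m, so the well at 63.6 m is 3.264 m upgradient of the peak.
√(4πDt) = 8.219 m, giving peak height M/(n_e·A·√(4πDt)) = 0.252/(0.22 × 103 × 8.219) = 0.001353 kg/m³.
(x−vt)²/(4Dt) = (-3.264)²/(4 × 0.0160 × 336) = 0.4954; exp(−0.4954) = 0.6093.
C = 0.001353 × 0.6093 = 0.000824 kg/m³.

0.000824 kg/m³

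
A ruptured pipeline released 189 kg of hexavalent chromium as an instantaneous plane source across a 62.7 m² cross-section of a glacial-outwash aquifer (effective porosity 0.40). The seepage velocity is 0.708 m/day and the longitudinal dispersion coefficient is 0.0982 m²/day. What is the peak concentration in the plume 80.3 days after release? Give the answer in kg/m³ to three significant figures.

The peak of an instantaneous 1D plume sits at x = vt; there the Gaussian factor is 1 and C_max = M/(n_e·A·√(4πDt)), where n_e·A is the pore area the mass is dissolved in.
√(4πDt) = √(4π × 0.0982 × 80.3) = 9.954 m, so C_max = 189/(0.40 × 62.7 × 9.954) = 0.757 kg/m³.

0.757 kg/m³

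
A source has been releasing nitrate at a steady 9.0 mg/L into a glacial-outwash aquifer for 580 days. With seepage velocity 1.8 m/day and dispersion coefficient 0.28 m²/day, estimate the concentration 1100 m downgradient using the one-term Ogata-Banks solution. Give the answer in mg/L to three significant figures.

For a continuous step input, C/C₀ ≈ ½·erfc((x−vt)/(2√(Dt))).
vt = 1.8 × 580 = 1044 m and 2√(Dt) = 2√(0.28 × 580) = 25.49 m.
Argument (x−vt)/(2√(Dt)) = (1100 − 1044)/25.49 = 2.197; ½·erfc(2.197) = 0.0009449.
C = 9.0 × 0.0009449 = 0.00850 mg/L.

0.00850 mg/L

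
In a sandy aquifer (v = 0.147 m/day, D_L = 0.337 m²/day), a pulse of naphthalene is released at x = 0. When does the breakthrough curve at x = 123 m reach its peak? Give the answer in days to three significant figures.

For the 1D instantaneous-source solution, setting ∂C/∂t = 0 at fixed x gives v²t² + 2Dt − x² = 0, so t = (√(D² + v²x²) − D)/v².
√(D² + v²x²) = √(0.337² + 0.147² × 123²) = 18.08; v² = 0.021609.
t = (18.08 − 0.337)/0.021609 = 821 days (vs. the pure-advection estimate x/v = 837 d).

821 days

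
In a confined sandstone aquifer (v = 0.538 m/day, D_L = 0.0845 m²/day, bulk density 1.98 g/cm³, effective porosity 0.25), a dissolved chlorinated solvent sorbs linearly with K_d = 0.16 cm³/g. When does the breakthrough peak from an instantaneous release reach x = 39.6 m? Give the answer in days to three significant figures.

Retardation factor R = 1 + ρ_b·K_d/n = 1 + 1.98 × 0.16/0.25 = 2.267.
Sorption retards both mechanisms: v_R = v/R = 0.2373 m/day, D_R = D/R = 0.03727 m²/day.
Peak time from v_R²t² + 2D_R t − x² = 0: t = (√(D_R² + v_R²x²) − D_R)/v_R².
√(D_R² + v_R²x²) = √(0.03727² + 0.2373² × 39.6²) = 9.397; v_R² = 0.05631.
t = (9.397 − 0.03727)/0.05631 = 166 days.

166 days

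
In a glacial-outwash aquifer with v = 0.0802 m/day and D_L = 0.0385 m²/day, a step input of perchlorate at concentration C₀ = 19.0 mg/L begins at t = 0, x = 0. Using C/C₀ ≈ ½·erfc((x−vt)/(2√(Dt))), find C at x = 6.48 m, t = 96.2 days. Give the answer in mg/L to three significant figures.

12.8 mg/L

For a continuous step input, C/C₀ ≈ ½·erfc((x−vt)/(2√(Dt))).
vt = 0.0802 × 96.2 = 7.71524 m and 2√(Dt) = 2√(0.0385 × 96.2) = 3.849 m.
Argument (x−vt)/(2√(Dt)) = (6.48 − 7.71524)/3.849 = -0.3209; ½·erfc(-0.3209) = 0.6750.
C = 19.0 × 0.6750 = 12.8 mg/L.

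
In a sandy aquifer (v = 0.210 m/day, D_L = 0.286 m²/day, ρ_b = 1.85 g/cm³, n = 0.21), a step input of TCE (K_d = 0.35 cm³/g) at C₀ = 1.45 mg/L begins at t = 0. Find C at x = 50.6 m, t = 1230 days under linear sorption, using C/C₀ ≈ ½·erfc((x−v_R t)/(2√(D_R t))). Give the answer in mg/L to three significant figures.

Retardation factor R = 1 + ρ_b·K_d/n = 1 + 1.85 × 0.35/0.21 = 4.083.
Sorption retards both mechanisms: v_R = v/R = 0.05143 m/day, D_R = D/R = 0.07005 m²/day.
v_R·t = 0.05143 × 1230 = 63.2589 m; 2√(D_R t) = 18.56 m; argument = (50.6 − 63.2589)/18.56 = -0.6821.
C = C₀ × ½·erfc(-0.6821) = 1.45 × 0.8326 = 1.21 mg/L.

1.21 mg/L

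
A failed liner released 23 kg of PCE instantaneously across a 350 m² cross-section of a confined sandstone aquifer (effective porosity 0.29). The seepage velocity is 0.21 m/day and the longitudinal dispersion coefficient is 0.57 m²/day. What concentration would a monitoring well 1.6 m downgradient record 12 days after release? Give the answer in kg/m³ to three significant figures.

0.0237 kg/m³

For an instantaneous plane source, C(x,t) = M/(n_e·A·√(4πDt)) · exp(−(x−vt)²/(4Dt)), with n_e·A the pore (flow) area.
Plume center vt = 0.21 × 12 = 2.52 m, so the well at 1.6 m is 0.92 m upgradient of the peak.
√(4πDt) = 9.271 m, giving peak height M/(n_e·A·√(4πDt)) = 23/(0.29 × 350 × 9.271) = 0.02444 kg/m³.
(x−vt)²/(4Dt) = (-0.92)²/(4 × 0.57 × 12) = 0.03094; exp(−0.03094) = 0.9695.
C = 0.02444 × 0.9695 = 0.0237 kg/m³.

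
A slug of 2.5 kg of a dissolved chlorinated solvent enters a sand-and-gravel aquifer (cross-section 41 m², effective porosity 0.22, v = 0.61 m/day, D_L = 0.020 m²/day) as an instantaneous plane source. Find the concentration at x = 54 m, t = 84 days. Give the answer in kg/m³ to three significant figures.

For an instantaneous plane source, C(x,t) = M/(n_e·A·√(4πDt)) · exp(−(x−vt)²/(4Dt)), with n_e·A the pore (flow) area.
Plume center vt = 0.61 × 84 = 51.24 m, so the well at 54 m is 2.76 m downgradient of the peak.
√(4πDt) = 4.595 m, giving peak height M/(n_e·A·√(4πDt)) = 2.5/(0.22 × 41 × 4.595) = 0.06032 kg/m³.
(x−vt)²/(4Dt) = (2.76)²/(4 × 0.020 × 84) = 1.134; exp(−1.134) = 0.3217.
C = 0.06032 × 0.3217 = 0.0194 kg/m³.

0.0194 kg/m³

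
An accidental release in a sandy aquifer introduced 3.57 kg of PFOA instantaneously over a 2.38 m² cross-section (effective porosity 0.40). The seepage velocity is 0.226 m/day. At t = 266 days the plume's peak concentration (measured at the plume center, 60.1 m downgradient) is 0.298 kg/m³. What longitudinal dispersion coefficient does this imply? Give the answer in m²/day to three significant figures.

At the plume center C_max = M/(n_e·A·√(4πDt)), so D = M²/(4πt·(n_e·A·C_max)²).
n_e·A·C_max = 0.40 × 2.38 × 0.298 = 0.2837 kg/m.
D = 3.57²/(4π × 266 × 0.2837²) = 0.0474 m²/day.

0.0474 m²/day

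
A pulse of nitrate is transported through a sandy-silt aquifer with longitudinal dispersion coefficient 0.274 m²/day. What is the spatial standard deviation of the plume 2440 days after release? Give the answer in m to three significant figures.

36.6 m

Dispersive spreading gives a Gaussian with σ² = 2Dt; advection only shifts the center.
σ = √(2 × 0.274 × 2440) = 36.6 m.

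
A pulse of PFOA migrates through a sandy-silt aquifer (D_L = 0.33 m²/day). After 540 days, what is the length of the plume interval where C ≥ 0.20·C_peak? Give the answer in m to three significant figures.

The plume is Gaussian with σ = √(2Dt) = √(2 × 0.33 × 540) = 18.88 m.
C/C_peak = exp(−Δx²/(2σ²)) = 0.20 ⇒ Δx = σ·√(−2 ln 0.20) = 18.88 × 1.794 = 33.87 m.
Width = 2Δx = 67.7 m.

67.7 m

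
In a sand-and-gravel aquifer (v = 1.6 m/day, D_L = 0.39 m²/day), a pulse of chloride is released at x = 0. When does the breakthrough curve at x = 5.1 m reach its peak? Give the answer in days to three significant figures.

For the 1D instantaneous-source solution, setting ∂C/∂t = 0 at fixed x gives v²t² + 2Dt − x² = 0, so t = (√(D² + v²x²) − D)/v².
√(D² + v²x²) = √(0.39² + 1.6² × 5.1²) = 8.169; v² = 2.56.
t = (8.169 − 0.39)/2.56 = 3.04 days (vs. the pure-advection estimate x/v = 3.19 d).

3.04 days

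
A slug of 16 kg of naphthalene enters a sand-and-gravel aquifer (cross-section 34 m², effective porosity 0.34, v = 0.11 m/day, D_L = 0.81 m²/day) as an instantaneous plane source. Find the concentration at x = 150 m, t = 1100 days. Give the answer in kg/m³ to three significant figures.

For an instantaneous plane source, C(x,t) = M/(n_e·A·√(4πDt)) · exp(−(x−vt)²/(4Dt)), with n_e·A the pore (flow) area.
Plume center vt = 0.11 × 1100 = 121 m, so the well at 150 m is 29 m downgradient of the peak.
√(4πDt) = 105.8 m, giving peak height M/(n_e·A·√(4πDt)) = 16/(0.34 × 34 × 105.8) = 0.01308 kg/m³.
(x−vt)²/(4Dt) = (29)²/(4 × 0.81 × 1100) = 0.2360; exp(−0.2360) = 0.7898.
C = 0.01308 × 0.7898 = 0.0103 kg/m³.

0.0103 kg/m³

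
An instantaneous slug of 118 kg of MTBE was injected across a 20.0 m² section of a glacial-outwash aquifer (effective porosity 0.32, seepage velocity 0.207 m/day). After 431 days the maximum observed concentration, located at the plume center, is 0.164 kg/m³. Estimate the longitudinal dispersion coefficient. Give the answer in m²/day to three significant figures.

At the plume center C_max = M/(n_e·A·√(4πDt)), so D = M²/(4πt·(n_e·A·C_max)²).
n_e·A·C_max = 0.32 × 20.0 × 0.164 = 1.050 kg/m.
D = 118²/(4π × 431 × 1.050²) = 2.33 m²/day.

2.33 m²/day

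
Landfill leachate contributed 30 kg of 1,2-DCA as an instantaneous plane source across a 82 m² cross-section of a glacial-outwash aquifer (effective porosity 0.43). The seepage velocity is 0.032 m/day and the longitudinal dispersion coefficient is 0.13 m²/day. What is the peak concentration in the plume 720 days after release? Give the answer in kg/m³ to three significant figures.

The peak of an instantaneous 1D plume sits at x = vt; there the Gaussian factor is 1 and C_max = M/(n_e·A·√(4πDt)), where n_e·A is the pore area the mass is dissolved in.
√(4πDt) = √(4π × 0.13 × 720) = 34.30 m, so C_max = 30/(0.43 × 82 × 34.30) = 0.0248 kg/m³.

0.0248 kg/m³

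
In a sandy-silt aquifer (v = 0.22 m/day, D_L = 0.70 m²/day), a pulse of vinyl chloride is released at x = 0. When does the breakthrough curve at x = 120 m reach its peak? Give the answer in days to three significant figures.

531 days

For the 1D instantaneous-source solution, setting ∂C/∂t = 0 at fixed x gives v²t² + 2Dt − x² = 0, so t = (√(D² + v²x²) − D)/v².
√(D² + v²x²) = √(0.70² + 0.22² × 120²) = 26.41; v² = 0.0484.
t = (26.41 − 0.70)/0.0484 = 531 days (vs. the pure-advection estimate x/v = 545 d).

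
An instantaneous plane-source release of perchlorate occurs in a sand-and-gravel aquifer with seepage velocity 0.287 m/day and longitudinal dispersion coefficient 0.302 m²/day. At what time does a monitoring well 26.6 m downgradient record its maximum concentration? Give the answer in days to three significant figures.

For the 1D instantaneous-source solution, setting ∂C/∂t = 0 at fixed x gives v²t² + 2Dt − x² = 0, so t = (√(D² + v²x²) − D)/v².
√(D² + v²x²) = √(0.302² + 0.287² × 26.6²) = 7.640; v² = 0.082369.
t = (7.640 − 0.302)/0.082369 = 89.1 days (vs. the pure-advection estimate x/v = 92.7 d).

89.1 days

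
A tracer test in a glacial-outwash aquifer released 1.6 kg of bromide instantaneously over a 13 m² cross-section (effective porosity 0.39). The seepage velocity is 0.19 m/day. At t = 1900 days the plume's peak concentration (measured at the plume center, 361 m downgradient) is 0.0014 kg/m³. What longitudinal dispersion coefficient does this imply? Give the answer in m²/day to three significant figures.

At the plume center C_max = M/(n_e·A·√(4πDt)), so D = M²/(4πt·(n_e·A·C_max)²).
n_e·A·C_max = 0.39 × 13 × 0.0014 = 0.007098 kg/m.
D = 1.6²/(4π × 1900 × 0.007098²) = 2.13 m²/day.

2.13 m²/day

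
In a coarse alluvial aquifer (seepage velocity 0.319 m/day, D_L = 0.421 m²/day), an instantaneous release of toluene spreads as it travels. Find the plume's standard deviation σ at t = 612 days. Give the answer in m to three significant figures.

Dispersive spreading gives a Gaussian with σ² = 2Dt; advection only shifts the center.
σ = √(2 × 0.421 × 612) = 22.7 m.

22.7 m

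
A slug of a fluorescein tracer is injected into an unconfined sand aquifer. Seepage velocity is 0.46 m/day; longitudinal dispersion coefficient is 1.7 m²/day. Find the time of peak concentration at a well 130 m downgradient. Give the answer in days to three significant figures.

275 days

For the 1D instantaneous-source solution, setting ∂C/∂t = 0 at fixed x gives v²t² + 2Dt − x² = 0, so t = (√(D² + v²x²) − D)/v².
√(D² + v²x²) = √(1.7² + 0.46² × 130²) = 59.82; v² = 0.2116.
t = (59.82 − 1.7)/0.2116 = 275 days (vs. the pure-advection estimate x/v = 283 d).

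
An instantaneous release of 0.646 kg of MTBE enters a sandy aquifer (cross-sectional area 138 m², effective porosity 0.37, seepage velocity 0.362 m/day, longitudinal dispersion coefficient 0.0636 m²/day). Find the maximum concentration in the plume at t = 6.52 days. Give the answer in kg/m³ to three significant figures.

The peak of an instantaneous 1D plume sits at x = vt; there the Gaussian factor is 1 and C_max = M/(n_e·A·√(4πDt)), where n_e·A is the pore area the mass is dissolved in.
√(4πDt) = √(4π × 0.0636 × 6.52) = 2.283 m, so C_max = 0.646/(0.37 × 138 × 2.283) = 0.00554 kg/m³.

0.00554 kg/m³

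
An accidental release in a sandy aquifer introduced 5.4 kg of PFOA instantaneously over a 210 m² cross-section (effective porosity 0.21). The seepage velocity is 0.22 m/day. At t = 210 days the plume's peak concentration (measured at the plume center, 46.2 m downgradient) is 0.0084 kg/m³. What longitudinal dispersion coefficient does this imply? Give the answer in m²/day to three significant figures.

0.0805 m²/day

At the plume center C_max = M/(n_e·A·√(4πDt)), so D = M²/(4πt·(n_e·A·C_max)²).
n_e·A·C_max = 0.21 × 210 × 0.0084 = 0.3704 kg/m.
D = 5.4²/(4π × 210 × 0.3704²) = 0.0805 m²/day.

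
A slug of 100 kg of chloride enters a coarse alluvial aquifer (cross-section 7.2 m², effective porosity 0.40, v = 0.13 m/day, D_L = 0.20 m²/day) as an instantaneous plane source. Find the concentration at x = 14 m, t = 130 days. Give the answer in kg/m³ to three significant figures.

For an instantaneous plane source, C(x,t) = M/(n_e·A·√(4πDt)) · exp(−(x−vt)²/(4Dt)), with n_e·A the pore (flow) area.
Plume center vt = 0.13 × 130 = 16.9 m, so the well at 14 m is 2.9 m upgradient of the peak.
√(4πDt) = 18.08 m, giving peak height M/(n_e·A·√(4πDt)) = 100/(0.40 × 7.2 × 18.08) = 1.920 kg/m³.
(x−vt)²/(4Dt) = (-2.9)²/(4 × 0.20 × 130) = 0.08087; exp(−0.08087) = 0.9223.
C = 1.920 × 0.9223 = 1.77 kg/m³.

1.77 kg/m³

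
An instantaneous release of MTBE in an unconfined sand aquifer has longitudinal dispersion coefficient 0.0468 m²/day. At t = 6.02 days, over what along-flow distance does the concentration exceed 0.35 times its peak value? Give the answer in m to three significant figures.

2.18 m

The plume is Gaussian with σ = √(2Dt) = √(2 × 0.0468 × 6.02) = 0.7506 m.
C/C_peak = exp(−Δx²/(2σ²)) = 0.35 ⇒ Δx = σ·√(−2 ln 0.35) = 0.7506 × 1.449 = 1.088 m.
Width = 2Δx = 2.18 m.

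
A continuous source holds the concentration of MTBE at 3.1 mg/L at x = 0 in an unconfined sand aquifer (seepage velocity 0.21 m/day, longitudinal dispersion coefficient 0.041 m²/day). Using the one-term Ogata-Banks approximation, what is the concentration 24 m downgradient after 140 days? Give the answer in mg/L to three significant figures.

For a continuous step input, C/C₀ ≈ ½·erfc((x−vt)/(2√(Dt))).
vt = 0.21 × 140 = 29.4 m and 2√(Dt) = 2√(0.041 × 140) = 4.792 m.
Argument (x−vt)/(2√(Dt)) = (24 − 29.4)/4.792 = -1.127; ½·erfc(-1.127) = 0.9445.
C = 3.1 × 0.9445 = 2.93 mg/L.

2.93 mg/L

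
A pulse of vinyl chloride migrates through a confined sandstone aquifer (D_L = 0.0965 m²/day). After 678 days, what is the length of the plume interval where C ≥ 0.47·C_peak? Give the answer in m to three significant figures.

The plume is Gaussian with σ = √(2Dt) = √(2 × 0.0965 × 678) = 11.44 m.
C/C_peak = exp(−Δx²/(2σ²)) = 0.47 ⇒ Δx = σ·√(−2 ln 0.47) = 11.44 × 1.229 = 14.06 m.
Width = 2Δx = 28.1 m.

28.1 m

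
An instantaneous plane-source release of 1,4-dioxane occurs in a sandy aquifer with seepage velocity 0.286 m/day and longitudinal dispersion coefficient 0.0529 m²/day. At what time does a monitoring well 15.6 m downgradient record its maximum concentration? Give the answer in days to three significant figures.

53.9 days

For the 1D instantaneous-source solution, setting ∂C/∂t = 0 at fixed x gives v²t² + 2Dt − x² = 0, so t = (√(D² + v²x²) − D)/v².
√(D² + v²x²) = √(0.0529² + 0.286² × 15.6²) = 4.462; v² = 0.081796.
t = (4.462 − 0.0529)/0.081796 = 53.9 days (vs. the pure-advection estimate x/v = 54.5 d).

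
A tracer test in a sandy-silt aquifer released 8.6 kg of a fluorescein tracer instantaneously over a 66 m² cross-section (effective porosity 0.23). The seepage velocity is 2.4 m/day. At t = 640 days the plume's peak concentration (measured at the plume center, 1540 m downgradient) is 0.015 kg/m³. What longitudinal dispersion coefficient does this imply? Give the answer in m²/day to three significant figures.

At the plume center C_max = M/(n_e·A·√(4πDt)), so D = M²/(4πt·(n_e·A·C_max)²).
n_e·A·C_max = 0.23 × 66 × 0.015 = 0.2277 kg/m.
D = 8.6²/(4π × 640 × 0.2277²) = 0.177 m²/day.

0.177 m²/day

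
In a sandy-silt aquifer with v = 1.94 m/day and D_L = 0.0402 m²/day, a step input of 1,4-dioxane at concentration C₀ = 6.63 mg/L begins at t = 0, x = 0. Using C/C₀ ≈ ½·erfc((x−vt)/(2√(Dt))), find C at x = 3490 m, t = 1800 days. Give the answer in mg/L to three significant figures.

3.75 mg/L

For a continuous step input, C/C₀ ≈ ½·erfc((x−vt)/(2√(Dt))).
vt = 1.94 × 1800 = 3492 m and 2√(Dt) = 2√(0.0402 × 1800) = 17.01 m.
Argument (x−vt)/(2√(Dt)) = (3490 − 3492)/17.01 = -0.1176; ½·erfc(-0.1176) = 0.5660.
C = 6.63 × 0.5660 = 3.75 mg/L.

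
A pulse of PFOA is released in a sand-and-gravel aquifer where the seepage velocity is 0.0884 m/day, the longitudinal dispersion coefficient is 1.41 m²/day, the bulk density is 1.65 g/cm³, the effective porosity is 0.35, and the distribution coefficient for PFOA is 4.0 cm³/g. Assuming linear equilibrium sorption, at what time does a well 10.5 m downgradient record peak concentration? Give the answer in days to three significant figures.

Retardation factor R = 1 + ρ_b·K_d/n = 1 + 1.65 × 4.0/0.35 = 19.86.
Sorption retards both mechanisms: v_R = v/R = 0.004451 m/day, D_R = D/R = 0.07100 m²/day.
Peak time from v_R²t² + 2D_R t − x² = 0: t = (√(D_R² + v_R²x²) − D_R)/v_R².
√(D_R² + v_R²x²) = √(0.07100² + 0.004451² × 10.5²) = 0.08500; v_R² = 1.981e-05.
t = (0.08500 − 0.07100)/1.981e-05 = 707 days.

707 days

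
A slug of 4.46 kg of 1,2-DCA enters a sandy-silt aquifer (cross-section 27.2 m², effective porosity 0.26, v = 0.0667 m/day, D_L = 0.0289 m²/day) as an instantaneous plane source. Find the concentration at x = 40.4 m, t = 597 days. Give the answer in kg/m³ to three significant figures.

For an instantaneous plane source, C(x,t) = M/(n_e·A·√(4πDt)) · exp(−(x−vt)²/(4Dt)), with n_e·A the pore (flow) area.
Plume center vt = 0.0667 × 597 = 39.8199 m, so the well at 40.4 m is 0.5801 m downgradient of the peak.
√(4πDt) = 14.72 m, giving peak height M/(n_e·A·√(4πDt)) = 4.46/(0.26 × 27.2 × 14.72) = 0.04284 kg/m³.
(x−vt)²/(4Dt) = (0.5801)²/(4 × 0.0289 × 597) = 0.004876; exp(−0.004876) = 0.9951.
C = 0.04284 × 0.9951 = 0.0426 kg/m³.

0.0426 kg/m³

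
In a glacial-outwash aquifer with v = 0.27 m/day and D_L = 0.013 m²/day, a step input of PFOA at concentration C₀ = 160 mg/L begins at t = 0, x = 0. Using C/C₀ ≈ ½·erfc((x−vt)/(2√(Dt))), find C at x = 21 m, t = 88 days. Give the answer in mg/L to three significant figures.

For a continuous step input, C/C₀ ≈ ½·erfc((x−vt)/(2√(Dt))).
vt = 0.27 × 88 = 23.76 m and 2√(Dt) = 2√(0.013 × 88) = 2.139 m.
Argument (x−vt)/(2√(Dt)) = (21 − 23.76)/2.139 = -1.290; ½·erfc(-1.290) = 0.9659.
C = 160 × 0.9659 = 155 mg/L.

155 mg/L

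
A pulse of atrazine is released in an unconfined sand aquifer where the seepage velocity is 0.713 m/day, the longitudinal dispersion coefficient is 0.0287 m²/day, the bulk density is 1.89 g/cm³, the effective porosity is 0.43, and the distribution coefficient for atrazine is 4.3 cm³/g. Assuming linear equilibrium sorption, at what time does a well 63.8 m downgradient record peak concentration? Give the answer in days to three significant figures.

1780 days

Retardation factor R = 1 + ρ_b·K_d/n = 1 + 1.89 × 4.3/0.43 = 19.90.
Sorption retards both mechanisms: v_R = v/R = 0.03583 m/day, D_R = D/R = 0.001442 m²/day.
Peak time from v_R²t² + 2D_R t − x² = 0: t = (√(D_R² + v_R²x²) − D_R)/v_R².
√(D_R² + v_R²x²) = √(0.001442² + 0.03583² × 63.8²) = 2.286; v_R² = 0.001284.
t = (2.286 − 0.001442)/0.001284 = 1780 days.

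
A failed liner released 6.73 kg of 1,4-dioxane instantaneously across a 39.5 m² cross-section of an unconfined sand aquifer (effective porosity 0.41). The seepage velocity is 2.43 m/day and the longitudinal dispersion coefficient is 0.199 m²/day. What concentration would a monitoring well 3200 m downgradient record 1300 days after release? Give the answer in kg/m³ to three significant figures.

For an instantaneous plane source, C(x,t) = M/(n_e·A·√(4πDt)) · exp(−(x−vt)²/(4Dt)), with n_e·A the pore (flow) area.
Plume center vt = 2.43 × 1300 = 3159 m, so the well at 3200 m is 41 m downgradient of the peak.
√(4πDt) = 57.02 m, giving peak height M/(n_e·A·√(4πDt)) = 6.73/(0.41 × 39.5 × 57.02) = 0.007288 kg/m³.
(x−vt)²/(4Dt) = (41)²/(4 × 0.199 × 1300) = 1.624; exp(−1.624) = 0.1971.
C = 0.007288 × 0.1971 = 0.00144 kg/m³.

0.00144 kg/m³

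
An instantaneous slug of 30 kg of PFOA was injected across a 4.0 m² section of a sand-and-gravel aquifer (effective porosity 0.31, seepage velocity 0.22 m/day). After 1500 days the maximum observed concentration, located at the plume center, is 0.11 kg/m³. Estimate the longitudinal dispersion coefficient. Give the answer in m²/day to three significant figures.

At the plume center C_max = M/(n_e·A·√(4πDt)), so D = M²/(4πt·(n_e·A·C_max)²).
n_e·A·C_max = 0.31 × 4.0 × 0.11 = 0.1364 kg/m.
D = 30²/(4π × 1500 × 0.1364²) = 2.57 m²/day.

2.57 m²/day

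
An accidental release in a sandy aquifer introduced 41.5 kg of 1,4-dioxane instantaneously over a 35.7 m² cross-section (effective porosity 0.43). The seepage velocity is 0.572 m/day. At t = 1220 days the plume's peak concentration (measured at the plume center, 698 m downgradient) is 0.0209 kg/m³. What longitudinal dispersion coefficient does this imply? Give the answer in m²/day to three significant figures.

1.09 m²/day

At the plume center C_max = M/(n_e·A·√(4πDt)), so D = M²/(4πt·(n_e·A·C_max)²).
n_e·A·C_max = 0.43 × 35.7 × 0.0209 = 0.3208 kg/m.
D = 41.5²/(4π × 1220 × 0.3208²) = 1.09 m²/day.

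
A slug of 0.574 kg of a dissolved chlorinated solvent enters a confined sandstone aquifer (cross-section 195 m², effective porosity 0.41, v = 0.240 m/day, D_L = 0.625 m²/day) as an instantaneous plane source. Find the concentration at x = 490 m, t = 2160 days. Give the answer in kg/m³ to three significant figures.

For an instantaneous plane source, C(x,t) = M/(n_e·A·√(4πDt)) · exp(−(x−vt)²/(4Dt)), with n_e·A the pore (flow) area.
Plume center vt = 0.240 × 2160 = 518.4 m, so the well at 490 m is 28.4 m upgradient of the peak.
√(4πDt) = 130.2 m, giving peak height M/(n_e·A·√(4πDt)) = 0.574/(0.41 × 195 × 130.2) = 5.514e-05 kg/m³.
(x−vt)²/(4Dt) = (-28.4)²/(4 × 0.625 × 2160) = 0.1494; exp(−0.1494) = 0.8612.
C = 5.514e-05 × 0.8612 = 4.75e-05 kg/m³.

4.75e-05 kg/m³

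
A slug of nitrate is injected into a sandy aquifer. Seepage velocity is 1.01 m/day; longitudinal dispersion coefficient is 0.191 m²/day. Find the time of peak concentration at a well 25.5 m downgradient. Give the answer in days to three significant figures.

25.1 days

For the 1D instantaneous-source solution, setting ∂C/∂t = 0 at fixed x gives v²t² + 2Dt − x² = 0, so t = (√(D² + v²x²) − D)/v².
√(D² + v²x²) = √(0.191² + 1.01² × 25.5²) = 25.76; v² = 1.0201.
t = (25.76 − 0.191)/1.0201 = 25.1 days (vs. the pure-advection estimate x/v = 25.2 d).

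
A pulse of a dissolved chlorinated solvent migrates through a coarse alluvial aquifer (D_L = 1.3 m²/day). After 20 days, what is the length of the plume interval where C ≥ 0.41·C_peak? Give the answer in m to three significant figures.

19.3 m

The plume is Gaussian with σ = √(2Dt) = √(2 × 1.3 × 20) = 7.211 m.
C/C_peak = exp(−Δx²/(2σ²)) = 0.41 ⇒ Δx = σ·√(−2 ln 0.41) = 7.211 × 1.335 = 9.627 m.
Width = 2Δx = 19.3 m.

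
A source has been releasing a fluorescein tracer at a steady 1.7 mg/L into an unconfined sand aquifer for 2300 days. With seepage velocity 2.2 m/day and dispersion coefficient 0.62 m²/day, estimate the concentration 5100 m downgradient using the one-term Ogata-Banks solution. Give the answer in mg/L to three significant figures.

0.386 mg/L

For a continuous step input, C/C₀ ≈ ½·erfc((x−vt)/(2√(Dt))).
vt = 2.2 × 2300 = 5060 m and 2√(Dt) = 2√(0.62 × 2300) = 75.52 m.
Argument (x−vt)/(2√(Dt)) = (5100 − 5060)/75.52 = 0.5297; ½·erfc(0.5297) = 0.2269.
C = 1.7 × 0.2269 = 0.386 mg/L.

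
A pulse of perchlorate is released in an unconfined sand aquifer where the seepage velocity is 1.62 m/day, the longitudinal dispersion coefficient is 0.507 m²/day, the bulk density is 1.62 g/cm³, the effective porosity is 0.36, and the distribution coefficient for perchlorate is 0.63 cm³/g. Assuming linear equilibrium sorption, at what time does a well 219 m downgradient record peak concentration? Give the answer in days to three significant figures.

Retardation factor R = 1 + ρ_b·K_d/n = 1 + 1.62 × 0.63/0.36 = 3.835.
Sorption retards both mechanisms: v_R = v/R = 0.4224 m/day, D_R = D/R = 0.1322 m²/day.
Peak time from v_R²t² + 2D_R t − x² = 0: t = (√(D_R² + v_R²x²) − D_R)/v_R².
√(D_R² + v_R²x²) = √(0.1322² + 0.4224² × 219²) = 92.51; v_R² = 0.1784.
t = (92.51 − 0.1322)/0.1784 = 518 days.

518 days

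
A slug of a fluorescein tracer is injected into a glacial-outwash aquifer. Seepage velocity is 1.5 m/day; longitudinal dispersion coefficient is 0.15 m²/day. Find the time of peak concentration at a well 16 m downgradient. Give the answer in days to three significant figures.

For the 1D instantaneous-source solution, setting ∂C/∂t = 0 at fixed x gives v²t² + 2Dt − x² = 0, so t = (√(D² + v²x²) − D)/v².
√(D² + v²x²) = √(0.15² + 1.5² × 16²) = 24.00; v² = 2.25.
t = (24.00 − 0.15)/2.25 = 10.6 days (vs. the pure-advection estimate x/v = 10.7 d).

10.6 days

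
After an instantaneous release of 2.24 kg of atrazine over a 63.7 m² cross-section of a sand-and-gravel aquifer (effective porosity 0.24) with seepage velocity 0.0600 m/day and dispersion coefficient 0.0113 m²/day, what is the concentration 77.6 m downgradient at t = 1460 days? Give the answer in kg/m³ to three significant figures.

0.00224 kg/m³

For an instantaneous plane source, C(x,t) = M/(n_e·A·√(4πDt)) · exp(−(x−vt)²/(4Dt)), with n_e·A the pore (flow) area.
Plume center vt = 0.0600 × 1460 = 87.6 m, so the well at 77.6 m is 10 m upgradient of the peak.
√(4πDt) = 14.40 m, giving peak height M/(n_e·A·√(4πDt)) = 2.24/(0.24 × 63.7 × 14.40) = 0.01018 kg/m³.
(x−vt)²/(4Dt) = (-10)²/(4 × 0.0113 × 1460) = 1.515; exp(−1.515) = 0.2198.
C = 0.01018 × 0.2198 = 0.00224 kg/m³.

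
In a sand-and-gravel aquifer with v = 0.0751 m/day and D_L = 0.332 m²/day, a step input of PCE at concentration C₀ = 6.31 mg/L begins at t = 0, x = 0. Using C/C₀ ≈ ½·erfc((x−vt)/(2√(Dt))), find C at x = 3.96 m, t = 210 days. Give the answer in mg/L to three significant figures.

5.31 mg/L

For a continuous step input, C/C₀ ≈ ½·erfc((x−vt)/(2√(Dt))).
vt = 0.0751 × 210 = 15.771 m and 2√(Dt) = 2√(0.332 × 210) = 16.70 m.
Argument (x−vt)/(2√(Dt)) = (3.96 − 15.771)/16.70 = -0.7072; ½·erfc(-0.7072) = 0.8414.
C = 6.31 × 0.8414 = 5.31 mg/L.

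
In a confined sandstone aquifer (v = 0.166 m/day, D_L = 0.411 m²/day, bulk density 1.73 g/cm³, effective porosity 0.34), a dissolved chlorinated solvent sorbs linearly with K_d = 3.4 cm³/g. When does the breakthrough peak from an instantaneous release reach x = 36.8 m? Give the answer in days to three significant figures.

Retardation factor R = 1 + ρ_b·K_d/n = 1 + 1.73 × 3.4/0.34 = 18.30.
Sorption retards both mechanisms: v_R = v/R = 0.009071 m/day, D_R = D/R = 0.02246 m²/day.
Peak time from v_R²t² + 2D_R t − x² = 0: t = (√(D_R² + v_R²x²) − D_R)/v_R².
√(D_R² + v_R²x²) = √(0.02246² + 0.009071² × 36.8²) = 0.3346; v_R² = 8.228e-05.
t = (0.3346 − 0.02246)/8.228e-05 = 3790 days.

3790 days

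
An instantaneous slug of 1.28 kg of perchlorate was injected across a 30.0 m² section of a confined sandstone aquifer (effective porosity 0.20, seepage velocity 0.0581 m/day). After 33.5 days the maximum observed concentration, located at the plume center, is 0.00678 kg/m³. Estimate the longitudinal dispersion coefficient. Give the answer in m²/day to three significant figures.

2.35 m²/day

At the plume center C_max = M/(n_e·A·√(4πDt)), so D = M²/(4πt·(n_e·A·C_max)²).
n_e·A·C_max = 0.20 × 30.0 × 0.00678 = 0.04068 kg/m.
D = 1.28²/(4π × 33.5 × 0.04068²) = 2.35 m²/day.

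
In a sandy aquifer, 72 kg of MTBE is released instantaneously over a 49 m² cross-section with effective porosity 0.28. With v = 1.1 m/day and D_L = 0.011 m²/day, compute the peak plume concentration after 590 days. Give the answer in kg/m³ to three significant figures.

The peak of an instantaneous 1D plume sits at x = vt; there the Gaussian factor is 1 and C_max = M/(n_e·A·√(4πDt)), where n_e·A is the pore area the mass is dissolved in.
√(4πDt) = √(4π × 0.011 × 590) = 9.031 m, so C_max = 72/(0.28 × 49 × 9.031) = 0.581 kg/m³.

0.581 kg/m³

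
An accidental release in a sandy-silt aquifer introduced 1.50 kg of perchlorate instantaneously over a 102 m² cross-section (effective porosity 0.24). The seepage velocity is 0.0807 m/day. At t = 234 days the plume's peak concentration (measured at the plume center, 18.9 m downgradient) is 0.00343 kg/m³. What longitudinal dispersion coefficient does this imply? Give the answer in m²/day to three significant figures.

At the plume center C_max = M/(n_e·A·√(4πDt)), so D = M²/(4πt·(n_e·A·C_max)²).
n_e·A·C_max = 0.24 × 102 × 0.00343 = 0.08397 kg/m.
D = 1.50²/(4π × 234 × 0.08397²) = 0.109 m²/day.

0.109 m²/day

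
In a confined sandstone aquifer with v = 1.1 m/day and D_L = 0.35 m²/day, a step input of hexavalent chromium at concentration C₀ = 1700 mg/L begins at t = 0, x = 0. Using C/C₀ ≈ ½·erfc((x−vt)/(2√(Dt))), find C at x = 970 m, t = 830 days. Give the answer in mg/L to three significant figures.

For a continuous step input, C/C₀ ≈ ½·erfc((x−vt)/(2√(Dt))).
vt = 1.1 × 830 = 913 m and 2√(Dt) = 2√(0.35 × 830) = 34.09 m.
Argument (x−vt)/(2√(Dt)) = (970 − 913)/34.09 = 1.672; ½·erfc(1.672) = 0.009026.
C = 1700 × 0.009026 = 15.3 mg/L.

15.3 mg/L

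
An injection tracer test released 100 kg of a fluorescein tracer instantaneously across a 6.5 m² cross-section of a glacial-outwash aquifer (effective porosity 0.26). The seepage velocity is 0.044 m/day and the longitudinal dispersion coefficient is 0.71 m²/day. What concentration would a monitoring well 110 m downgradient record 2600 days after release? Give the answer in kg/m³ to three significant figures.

For an instantaneous plane source, C(x,t) = M/(n_e·A·√(4πDt)) · exp(−(x−vt)²/(4Dt)), with n_e·A the pore (flow) area.
Plume center vt = 0.044 × 2600 = 114.4 m, so the well at 110 m is 4.4 m upgradient of the peak.
√(4πDt) = 152.3 m, giving peak height M/(n_e·A·√(4πDt)) = 100/(0.26 × 6.5 × 152.3) = 0.3885 kg/m³.
(x−vt)²/(4Dt) = (-4.4)²/(4 × 0.71 × 2600) = 0.002622; exp(−0.002622) = 0.9974.
C = 0.3885 × 0.9974 = 0.387 kg/m³.

0.387 kg/m³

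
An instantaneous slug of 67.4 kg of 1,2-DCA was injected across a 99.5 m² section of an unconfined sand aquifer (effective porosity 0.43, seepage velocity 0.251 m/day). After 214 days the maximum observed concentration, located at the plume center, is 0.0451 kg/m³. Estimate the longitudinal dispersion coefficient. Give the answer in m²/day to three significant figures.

At the plume center C_max = M/(n_e·A·√(4πDt)), so D = M²/(4πt·(n_e·A·C_max)²).
n_e·A·C_max = 0.43 × 99.5 × 0.0451 = 1.930 kg/m.
D = 67.4²/(4π × 214 × 1.930²) = 0.454 m²/day.

0.454 m²/day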